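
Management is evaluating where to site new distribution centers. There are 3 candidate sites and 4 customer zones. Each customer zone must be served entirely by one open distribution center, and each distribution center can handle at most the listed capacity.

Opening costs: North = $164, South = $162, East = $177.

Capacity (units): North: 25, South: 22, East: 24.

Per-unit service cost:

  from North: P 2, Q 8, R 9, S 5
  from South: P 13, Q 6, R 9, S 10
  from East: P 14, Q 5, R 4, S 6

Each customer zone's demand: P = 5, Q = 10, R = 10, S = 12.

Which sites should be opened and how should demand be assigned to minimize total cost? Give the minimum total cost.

Open {North, East}: P→North 2·5=10, Q→East 5·10=50, R→East 4·10=40, S→North 5·12=60.
Loads: North carries 17/25, East carries 20/24. Service 160; fixed 341; total 501.
Next best feasible plan costs 543.

Minimum total cost: 501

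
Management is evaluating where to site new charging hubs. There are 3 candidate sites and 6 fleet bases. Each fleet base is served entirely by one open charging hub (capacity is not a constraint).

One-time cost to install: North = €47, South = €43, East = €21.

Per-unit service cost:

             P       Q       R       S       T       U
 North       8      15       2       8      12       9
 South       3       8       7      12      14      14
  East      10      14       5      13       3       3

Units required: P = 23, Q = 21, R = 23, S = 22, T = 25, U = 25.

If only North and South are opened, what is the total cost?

Each fleet base is assigned to its cheapest site among the open ones.
{North, South}: P→South 3·23=69, Q→South 8·21=168, R→North 2·23=46, S→North 8·22=176, T→North 12·25=300, U→North 9·25=225. Service 984; fixed 90; total 1074.

Total cost: 1074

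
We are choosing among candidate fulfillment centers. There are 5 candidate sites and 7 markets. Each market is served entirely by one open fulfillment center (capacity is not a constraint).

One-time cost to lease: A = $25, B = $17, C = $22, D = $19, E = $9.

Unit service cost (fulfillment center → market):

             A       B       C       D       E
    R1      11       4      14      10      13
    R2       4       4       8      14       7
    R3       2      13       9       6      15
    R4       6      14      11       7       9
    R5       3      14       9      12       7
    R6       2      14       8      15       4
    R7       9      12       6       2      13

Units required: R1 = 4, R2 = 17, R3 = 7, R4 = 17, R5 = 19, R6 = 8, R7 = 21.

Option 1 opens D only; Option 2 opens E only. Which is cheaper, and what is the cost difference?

Option 1: {D}: R1→D 10·4=40, R2→D 14·17=238, R3→D 6·7=42, R4→D 7·17=119, R5→D 12·19=228, R6→D 15·8=120, R7→D 2·21=42. Service 829; fixed 19; total 848.
Option 2: {E}: R1→E 13·4=52, R2→E 7·17=119, R3→E 15·7=105, R4→E 9·17=153, R5→E 7·19=133, R6→E 4·8=32, R7→E 13·21=273. Service 867; fixed 9; total 876.
Difference: |848 − 876| = 28.

Option 1 is cheaper by 28.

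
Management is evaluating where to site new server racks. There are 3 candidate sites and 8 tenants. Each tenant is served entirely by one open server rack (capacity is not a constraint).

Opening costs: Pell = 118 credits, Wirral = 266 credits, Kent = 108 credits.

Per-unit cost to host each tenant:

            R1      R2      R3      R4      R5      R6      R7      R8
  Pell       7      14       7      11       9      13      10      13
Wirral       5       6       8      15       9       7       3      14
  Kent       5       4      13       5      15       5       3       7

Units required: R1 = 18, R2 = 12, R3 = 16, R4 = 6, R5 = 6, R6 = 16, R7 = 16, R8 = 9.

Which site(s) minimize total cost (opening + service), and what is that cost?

For any fixed open set, each tenant goes to its cheapest open site; total = fixed + service.
{Pell, Kent}: R1→Kent 5·18=90, R2→Kent 4·12=48, R3→Pell 7·16=112, R4→Kent 5·6=30, R5→Pell 9·6=54, R6→Kent 5·16=80, R7→Kent 3·16=48, R8→Kent 7·9=63. Service 525; fixed 226; total 751.
{Kent}: service 657 + fixed 108 = 765
{Wirral, Kent}: service 541 + fixed 374 = 915
{Pell, Wirral, Kent}: service 525 + fixed 492 = 1017
No other subset beats 751.

Open Pell and Kent; minimum total cost 751.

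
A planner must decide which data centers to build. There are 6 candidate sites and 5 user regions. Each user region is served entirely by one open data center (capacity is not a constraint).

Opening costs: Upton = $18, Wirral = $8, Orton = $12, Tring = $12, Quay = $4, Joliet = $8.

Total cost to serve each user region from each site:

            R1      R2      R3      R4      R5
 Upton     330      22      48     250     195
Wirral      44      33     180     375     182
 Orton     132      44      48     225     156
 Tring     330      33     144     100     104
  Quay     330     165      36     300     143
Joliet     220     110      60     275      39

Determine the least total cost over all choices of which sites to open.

Minimum total cost: 284

For any fixed open set, each user region goes to its cheapest open site; total = fixed + service.
{Wirral, Tring, Quay, Joliet}: R1→Wirral 44, R2→Wirral 33, R3→Quay 36, R4→Tring 100, R5→Joliet 39. Service 252; fixed 32; total 284.
{Upton, Wirral, Tring, Quay, Joliet}: service 241 + fixed 50 = 291
{Wirral, Orton, Tring, Quay, Joliet}: service 252 + fixed 44 = 296
{Upton, Wirral, Orton, Tring, Quay, Joliet}: service 241 + fixed 62 = 303
No other subset beats 284.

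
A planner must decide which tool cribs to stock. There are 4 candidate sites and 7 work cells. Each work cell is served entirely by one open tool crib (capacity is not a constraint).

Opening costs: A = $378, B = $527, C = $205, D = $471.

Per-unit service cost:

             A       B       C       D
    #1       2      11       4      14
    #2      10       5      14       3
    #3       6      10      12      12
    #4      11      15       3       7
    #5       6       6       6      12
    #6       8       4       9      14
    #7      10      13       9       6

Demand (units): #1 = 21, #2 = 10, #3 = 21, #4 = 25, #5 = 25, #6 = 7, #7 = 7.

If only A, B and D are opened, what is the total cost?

Total cost: 1969

Each work cell is assigned to its cheapest site among the open ones.
{A, B, D}: #1→A 2·21=42, #2→D 3·10=30, #3→A 6·21=126, #4→D 7·25=175, #5→A 6·25=150, #6→B 4·7=28, #7→D 6·7=42. Service 593; fixed 1376; total 1969.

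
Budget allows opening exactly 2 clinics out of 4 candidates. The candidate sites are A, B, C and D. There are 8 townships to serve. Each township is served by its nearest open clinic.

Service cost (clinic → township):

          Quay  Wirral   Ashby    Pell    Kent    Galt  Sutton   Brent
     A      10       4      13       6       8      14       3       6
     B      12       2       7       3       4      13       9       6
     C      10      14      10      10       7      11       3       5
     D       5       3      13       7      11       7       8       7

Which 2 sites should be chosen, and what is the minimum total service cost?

Choose B and D; total service cost 42.

With exactly 2 open, each township uses its cheapest among the chosen.
{B, D}: Quay→D 5, Wirral→B 2, Ashby→B 7, Pell→B 3, Kent→B 4, Galt→D 7, Sutton→D 8, Brent→B 6. Service cost 42.
{B, C}: service cost 45
{C, D}: service cost 47
Among all 6 size-2 choices, {B, D} is lowest.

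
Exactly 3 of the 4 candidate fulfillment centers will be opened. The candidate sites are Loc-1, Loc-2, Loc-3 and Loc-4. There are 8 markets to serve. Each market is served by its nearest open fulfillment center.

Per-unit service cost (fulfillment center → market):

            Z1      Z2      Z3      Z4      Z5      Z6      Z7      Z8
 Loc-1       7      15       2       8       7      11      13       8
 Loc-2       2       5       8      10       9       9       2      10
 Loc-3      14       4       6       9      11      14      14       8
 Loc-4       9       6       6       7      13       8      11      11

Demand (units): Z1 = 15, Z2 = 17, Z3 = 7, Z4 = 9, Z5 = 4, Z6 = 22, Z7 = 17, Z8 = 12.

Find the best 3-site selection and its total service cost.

With exactly 3 open, each market uses its cheapest among the chosen.
{Loc-1, Loc-2, Loc-4}: Z1→Loc-2 2·15=30, Z2→Loc-2 5·17=85, Z3→Loc-1 2·7=14, Z4→Loc-4 7·9=63, Z5→Loc-1 7·4=28, Z6→Loc-4 8·22=176, Z7→Loc-2 2·17=34, Z8→Loc-1 8·12=96. Service cost 526.
{Loc-1, Loc-2, Loc-3}: service cost 540
{Loc-2, Loc-3, Loc-4}: service cost 545
Among all 4 size-3 choices, {Loc-1, Loc-2, Loc-4} is lowest.

Choose Loc-1, Loc-2 and Loc-4; total service cost 526.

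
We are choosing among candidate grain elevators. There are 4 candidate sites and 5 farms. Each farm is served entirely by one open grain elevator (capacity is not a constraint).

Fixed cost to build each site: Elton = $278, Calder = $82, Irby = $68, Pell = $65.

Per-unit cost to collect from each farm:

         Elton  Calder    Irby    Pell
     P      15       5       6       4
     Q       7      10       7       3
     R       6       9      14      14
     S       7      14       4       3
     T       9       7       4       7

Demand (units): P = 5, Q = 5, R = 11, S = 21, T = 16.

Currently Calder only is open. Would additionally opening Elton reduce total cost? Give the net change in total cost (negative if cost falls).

No — net change +83 (cost rises by 83).

Current service cost with {Calder}: 580.
Adding Elton: each farm re-picks its cheapest; new service cost 385, saving 195.
Extra fixed cost: 278. Net change = 278 − 195 = 83.
(Totals: 662 → 745.)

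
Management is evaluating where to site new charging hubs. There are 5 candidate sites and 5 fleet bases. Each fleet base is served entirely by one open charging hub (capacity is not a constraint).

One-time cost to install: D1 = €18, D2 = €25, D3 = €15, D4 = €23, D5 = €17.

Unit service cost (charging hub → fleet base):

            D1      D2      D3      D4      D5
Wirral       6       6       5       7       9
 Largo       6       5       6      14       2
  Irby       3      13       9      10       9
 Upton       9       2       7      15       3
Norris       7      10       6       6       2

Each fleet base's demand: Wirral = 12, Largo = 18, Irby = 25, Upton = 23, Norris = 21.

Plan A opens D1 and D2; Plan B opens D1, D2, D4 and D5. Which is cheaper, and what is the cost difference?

Plan A: {D1, D2}: Wirral→D1 6·12=72, Largo→D2 5·18=90, Irby→D1 3·25=75, Upton→D2 2·23=46, Norris→D1 7·21=147. Service 430; fixed 43; total 473.
Plan B: {D1, D2, D4, D5}: Wirral→D1 6·12=72, Largo→D5 2·18=36, Irby→D1 3·25=75, Upton→D2 2·23=46, Norris→D5 2·21=42. Service 271; fixed 83; total 354.
Difference: |473 − 354| = 119.

Plan B is cheaper by 119.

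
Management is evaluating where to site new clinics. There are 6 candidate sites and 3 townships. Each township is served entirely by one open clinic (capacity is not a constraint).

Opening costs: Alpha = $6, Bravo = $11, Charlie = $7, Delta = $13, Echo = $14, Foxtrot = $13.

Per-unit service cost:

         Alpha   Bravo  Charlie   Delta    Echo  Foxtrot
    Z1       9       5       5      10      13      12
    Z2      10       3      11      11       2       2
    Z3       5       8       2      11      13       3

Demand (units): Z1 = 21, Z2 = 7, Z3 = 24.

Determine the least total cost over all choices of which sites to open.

For any fixed open set, each township goes to its cheapest open site; total = fixed + service.
{Charlie, Foxtrot}: Z1→Charlie 5·21=105, Z2→Foxtrot 2·7=14, Z3→Charlie 2·24=48. Service 167; fixed 20; total 187.
{Charlie, Echo}: Z1→Charlie 5·21=105, Z2→Echo 2·7=14, Z3→Charlie 2·24=48. Service 167; fixed 21; total 188.
{Bravo, Charlie}: service 174 + fixed 18 = 192
{Alpha, Bravo, Charlie, Delta, Echo, Foxtrot}: service 167 + fixed 64 = 231
No other subset beats 187.

Minimum total cost: 187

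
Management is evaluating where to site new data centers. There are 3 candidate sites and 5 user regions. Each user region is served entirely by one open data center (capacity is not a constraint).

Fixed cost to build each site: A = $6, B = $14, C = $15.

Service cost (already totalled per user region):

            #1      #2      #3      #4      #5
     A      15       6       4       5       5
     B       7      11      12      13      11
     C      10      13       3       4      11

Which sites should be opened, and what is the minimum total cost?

Open A only; minimum total cost 41.

For any fixed open set, each user region goes to its cheapest open site; total = fixed + service.
{A}: #1→A 15, #2→A 6, #3→A 4, #4→A 5, #5→A 5. Service 35; fixed 6; total 41.
{A, B}: service 27 + fixed 20 = 47
{A, C}: #1→C 10, #2→A 6, #3→C 3, #4→C 4, #5→A 5. Service 28; fixed 21; total 49.
{A, B, C}: #1→B 7, #2→A 6, #3→C 3, #4→C 4, #5→A 5. Service 25; fixed 35; total 60.
No other subset beats 41.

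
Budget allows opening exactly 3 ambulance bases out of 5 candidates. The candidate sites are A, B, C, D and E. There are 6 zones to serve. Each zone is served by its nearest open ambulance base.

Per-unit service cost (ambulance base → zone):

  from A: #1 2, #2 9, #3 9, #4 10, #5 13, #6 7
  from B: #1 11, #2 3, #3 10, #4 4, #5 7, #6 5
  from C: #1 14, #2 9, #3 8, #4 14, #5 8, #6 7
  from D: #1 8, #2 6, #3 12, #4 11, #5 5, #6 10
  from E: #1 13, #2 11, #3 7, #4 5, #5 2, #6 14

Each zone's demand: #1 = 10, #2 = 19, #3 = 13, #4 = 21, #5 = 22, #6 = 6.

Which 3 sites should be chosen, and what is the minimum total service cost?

With exactly 3 open, each zone uses its cheapest among the chosen.
{A, B, E}: #1→A 2·10=20, #2→B 3·19=57, #3→E 7·13=91, #4→B 4·21=84, #5→E 2·22=44, #6→B 5·6=30. Service cost 326.
{B, D, E}: service cost 386
{A, D, E}: service cost 416
Among all 10 size-3 choices, {A, B, E} is lowest.

Choose A, B and E; total service cost 326.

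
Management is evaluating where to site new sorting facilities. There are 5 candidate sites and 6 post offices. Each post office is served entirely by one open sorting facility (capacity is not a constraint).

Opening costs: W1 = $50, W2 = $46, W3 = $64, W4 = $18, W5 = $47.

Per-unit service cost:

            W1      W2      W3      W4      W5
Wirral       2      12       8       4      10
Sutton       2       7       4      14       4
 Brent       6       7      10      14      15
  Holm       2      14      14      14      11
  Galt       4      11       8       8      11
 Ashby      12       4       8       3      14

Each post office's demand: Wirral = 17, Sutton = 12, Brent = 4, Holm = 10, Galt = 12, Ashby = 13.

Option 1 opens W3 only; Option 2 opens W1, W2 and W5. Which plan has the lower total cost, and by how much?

Option 1: {W3}: Wirral→W3 8·17=136, Sutton→W3 4·12=48, Brent→W3 10·4=40, Holm→W3 14·10=140, Galt→W3 8·12=96, Ashby→W3 8·13=104. Service 564; fixed 64; total 628.
Option 2: {W1, W2, W5}: Wirral→W1 2·17=34, Sutton→W1 2·12=24, Brent→W1 6·4=24, Holm→W1 2·10=20, Galt→W1 4·12=48, Ashby→W2 4·13=52. Service 202; fixed 143; total 345.
Difference: |628 − 345| = 283.

Option 2 is cheaper by 283.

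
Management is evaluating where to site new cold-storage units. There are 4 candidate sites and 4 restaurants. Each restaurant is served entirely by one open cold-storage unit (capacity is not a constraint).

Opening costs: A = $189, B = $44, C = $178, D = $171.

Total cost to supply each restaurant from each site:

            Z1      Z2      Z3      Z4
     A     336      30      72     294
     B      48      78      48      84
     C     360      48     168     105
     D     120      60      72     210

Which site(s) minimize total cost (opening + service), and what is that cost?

Open B only; minimum total cost 302.

For any fixed open set, each restaurant goes to its cheapest open site; total = fixed + service.
{B}: Z1→B 48, Z2→B 78, Z3→B 48, Z4→B 84. Service 258; fixed 44; total 302.
{A, B}: service 210 + fixed 233 = 443
{B, C}: Z1→B 48, Z2→C 48, Z3→B 48, Z4→B 84. Service 228; fixed 222; total 450.
{A, B, C, D}: service 210 + fixed 582 = 792
(All 15 nonempty subsets were checked; B only is lowest.)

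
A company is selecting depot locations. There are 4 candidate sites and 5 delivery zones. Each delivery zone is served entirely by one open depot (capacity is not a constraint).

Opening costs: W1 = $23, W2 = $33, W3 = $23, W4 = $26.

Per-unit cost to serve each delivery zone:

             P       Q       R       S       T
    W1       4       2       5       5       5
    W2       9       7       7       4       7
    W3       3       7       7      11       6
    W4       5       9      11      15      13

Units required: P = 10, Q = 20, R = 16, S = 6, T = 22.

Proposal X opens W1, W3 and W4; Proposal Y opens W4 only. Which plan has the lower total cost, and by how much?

Proposal X is cheaper by 446.

Proposal X: {W1, W3, W4}: P→W3 3·10=30, Q→W1 2·20=40, R→W1 5·16=80, S→W1 5·6=30, T→W1 5·22=110. Service 290; fixed 72; total 362.
Proposal Y: {W4}: P→W4 5·10=50, Q→W4 9·20=180, R→W4 11·16=176, S→W4 15·6=90, T→W4 13·22=286. Service 782; fixed 26; total 808.
Difference: |362 − 808| = 446.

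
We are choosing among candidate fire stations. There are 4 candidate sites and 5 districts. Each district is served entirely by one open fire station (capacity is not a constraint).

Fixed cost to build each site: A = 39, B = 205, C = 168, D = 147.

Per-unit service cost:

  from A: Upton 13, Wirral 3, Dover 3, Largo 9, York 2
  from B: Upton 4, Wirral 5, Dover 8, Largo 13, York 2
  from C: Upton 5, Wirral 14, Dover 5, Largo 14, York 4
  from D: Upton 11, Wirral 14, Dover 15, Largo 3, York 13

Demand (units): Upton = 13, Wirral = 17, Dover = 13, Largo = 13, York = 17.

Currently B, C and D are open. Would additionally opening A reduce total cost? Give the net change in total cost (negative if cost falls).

Current service cost with {B, C, D}: 275.
Adding A: each district re-picks its cheapest; new service cost 215, saving 60.
Extra fixed cost: 39. Net change = 39 − 60 = -21.
(Totals: 795 → 774.)

Yes — net change −21 (cost falls by 21).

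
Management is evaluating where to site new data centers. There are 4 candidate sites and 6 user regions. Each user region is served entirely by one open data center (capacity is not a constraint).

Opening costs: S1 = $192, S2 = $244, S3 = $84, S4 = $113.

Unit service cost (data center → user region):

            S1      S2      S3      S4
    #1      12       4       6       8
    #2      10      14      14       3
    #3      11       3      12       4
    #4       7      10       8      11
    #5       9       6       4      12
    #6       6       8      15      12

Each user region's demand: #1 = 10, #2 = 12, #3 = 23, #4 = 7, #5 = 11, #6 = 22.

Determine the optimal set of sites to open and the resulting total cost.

For any fixed open set, each user region goes to its cheapest open site; total = fixed + service.
{S3, S4}: #1→S3 6·10=60, #2→S4 3·12=36, #3→S4 4·23=92, #4→S3 8·7=56, #5→S3 4·11=44, #6→S4 12·22=264. Service 552; fixed 197; total 749.
{S1, S4}: #1→S4 8·10=80, #2→S4 3·12=36, #3→S4 4·23=92, #4→S1 7·7=49, #5→S1 9·11=99, #6→S1 6·22=132. Service 488; fixed 305; total 793.
{S4}: service 681 + fixed 113 = 794
{S1, S2, S3, S4}: #1→S2 4·10=40, #2→S4 3·12=36, #3→S2 3·23=69, #4→S1 7·7=49, #5→S3 4·11=44, #6→S1 6·22=132. Service 370; fixed 633; total 1003.
(All 15 nonempty subsets were checked; S3 and S4 is lowest.)

Open S3 and S4; minimum total cost 749.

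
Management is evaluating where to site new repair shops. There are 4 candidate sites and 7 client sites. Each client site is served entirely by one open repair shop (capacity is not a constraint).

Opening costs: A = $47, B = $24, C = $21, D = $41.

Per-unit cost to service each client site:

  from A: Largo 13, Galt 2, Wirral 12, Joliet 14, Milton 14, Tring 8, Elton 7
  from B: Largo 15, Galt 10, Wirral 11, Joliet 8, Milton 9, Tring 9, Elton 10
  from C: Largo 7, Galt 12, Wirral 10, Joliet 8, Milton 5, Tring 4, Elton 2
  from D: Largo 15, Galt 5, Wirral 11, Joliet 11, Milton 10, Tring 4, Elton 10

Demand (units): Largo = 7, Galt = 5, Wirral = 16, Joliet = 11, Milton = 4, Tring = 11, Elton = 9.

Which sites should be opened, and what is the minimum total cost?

Open A and C; minimum total cost 457.

For any fixed open set, each client site goes to its cheapest open site; total = fixed + service.
{A, C}: Largo→C 7·7=49, Galt→A 2·5=10, Wirral→C 10·16=160, Joliet→C 8·11=88, Milton→C 5·4=20, Tring→C 4·11=44, Elton→C 2·9=18. Service 389; fixed 68; total 457.
{C}: Largo→C 7·7=49, Galt→C 12·5=60, Wirral→C 10·16=160, Joliet→C 8·11=88, Milton→C 5·4=20, Tring→C 4·11=44, Elton→C 2·9=18. Service 439; fixed 21; total 460.
{C, D}: Largo→C 7·7=49, Galt→D 5·5=25, Wirral→C 10·16=160, Joliet→C 8·11=88, Milton→C 5·4=20, Tring→C 4·11=44, Elton→C 2·9=18. Service 404; fixed 62; total 466.
{A, B, C, D}: service 389 + fixed 133 = 522
No other subset beats 457.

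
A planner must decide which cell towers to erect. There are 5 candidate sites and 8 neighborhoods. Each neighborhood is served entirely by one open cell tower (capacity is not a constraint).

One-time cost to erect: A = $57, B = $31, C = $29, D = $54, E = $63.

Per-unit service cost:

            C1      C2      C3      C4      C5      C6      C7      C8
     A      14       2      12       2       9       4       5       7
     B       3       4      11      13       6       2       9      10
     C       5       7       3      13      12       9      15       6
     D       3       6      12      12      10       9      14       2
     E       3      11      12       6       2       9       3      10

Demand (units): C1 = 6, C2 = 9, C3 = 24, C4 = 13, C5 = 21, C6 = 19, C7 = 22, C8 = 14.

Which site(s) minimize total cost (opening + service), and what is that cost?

For any fixed open set, each neighborhood goes to its cheapest open site; total = fixed + service.
{A, B, C, D, E}: C1→B 3·6=18, C2→A 2·9=18, C3→C 3·24=72, C4→A 2·13=26, C5→E 2·21=42, C6→B 2·19=38, C7→E 3·22=66, C8→D 2·14=28. Service 308; fixed 234; total 542.
{A, B, C, E}: service 364 + fixed 180 = 544
{A, C, D, E}: service 346 + fixed 203 = 549
{C}: service 1171 + fixed 29 = 1200
No other subset beats 542.

Open A, B, C, D and E; minimum total cost 542.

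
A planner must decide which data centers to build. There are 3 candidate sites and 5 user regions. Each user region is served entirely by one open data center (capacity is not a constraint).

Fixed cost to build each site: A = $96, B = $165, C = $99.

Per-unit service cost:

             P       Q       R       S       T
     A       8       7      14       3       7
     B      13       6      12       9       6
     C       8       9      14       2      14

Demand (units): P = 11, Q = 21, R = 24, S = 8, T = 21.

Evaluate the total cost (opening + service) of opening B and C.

Total cost: 908

Each user region is assigned to its cheapest site among the open ones.
{B, C}: P→C 8·11=88, Q→B 6·21=126, R→B 12·24=288, S→C 2·8=16, T→B 6·21=126. Service 644; fixed 264; total 908.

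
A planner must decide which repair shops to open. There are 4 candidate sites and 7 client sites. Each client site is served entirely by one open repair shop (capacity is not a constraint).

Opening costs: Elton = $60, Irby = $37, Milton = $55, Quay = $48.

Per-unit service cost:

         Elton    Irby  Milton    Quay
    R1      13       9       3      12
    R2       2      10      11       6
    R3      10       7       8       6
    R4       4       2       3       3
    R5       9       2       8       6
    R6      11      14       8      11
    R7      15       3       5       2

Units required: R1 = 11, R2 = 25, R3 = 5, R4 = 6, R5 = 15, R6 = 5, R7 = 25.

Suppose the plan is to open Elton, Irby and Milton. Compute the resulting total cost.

Total cost: 427

Each client site is assigned to its cheapest site among the open ones.
{Elton, Irby, Milton}: R1→Milton 3·11=33, R2→Elton 2·25=50, R3→Irby 7·5=35, R4→Irby 2·6=12, R5→Irby 2·15=30, R6→Milton 8·5=40, R7→Irby 3·25=75. Service 275; fixed 152; total 427.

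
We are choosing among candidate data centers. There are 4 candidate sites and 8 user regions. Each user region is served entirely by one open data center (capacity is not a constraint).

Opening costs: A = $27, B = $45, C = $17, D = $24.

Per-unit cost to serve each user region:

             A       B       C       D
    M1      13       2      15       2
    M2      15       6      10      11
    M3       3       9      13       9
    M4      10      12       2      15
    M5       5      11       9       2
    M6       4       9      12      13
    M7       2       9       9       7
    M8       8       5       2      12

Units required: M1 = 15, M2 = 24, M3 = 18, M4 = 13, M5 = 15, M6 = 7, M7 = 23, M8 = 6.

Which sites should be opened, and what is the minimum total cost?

For any fixed open set, each user region goes to its cheapest open site; total = fixed + service.
{A, B, C, D}: M1→B 2·15=30, M2→B 6·24=144, M3→A 3·18=54, M4→C 2·13=26, M5→D 2·15=30, M6→A 4·7=28, M7→A 2·23=46, M8→C 2·6=12. Service 370; fixed 113; total 483.
{A, B, C}: M1→B 2·15=30, M2→B 6·24=144, M3→A 3·18=54, M4→C 2·13=26, M5→A 5·15=75, M6→A 4·7=28, M7→A 2·23=46, M8→C 2·6=12. Service 415; fixed 89; total 504.
{A, C, D}: service 466 + fixed 68 = 534
{C}: M1→C 15·15=225, M2→C 10·24=240, M3→C 13·18=234, M4→C 2·13=26, M5→C 9·15=135, M6→C 12·7=84, M7→C 9·23=207, M8→C 2·6=12. Service 1163; fixed 17; total 1180.
No other subset beats 483.

Open A, B, C and D; minimum total cost 483.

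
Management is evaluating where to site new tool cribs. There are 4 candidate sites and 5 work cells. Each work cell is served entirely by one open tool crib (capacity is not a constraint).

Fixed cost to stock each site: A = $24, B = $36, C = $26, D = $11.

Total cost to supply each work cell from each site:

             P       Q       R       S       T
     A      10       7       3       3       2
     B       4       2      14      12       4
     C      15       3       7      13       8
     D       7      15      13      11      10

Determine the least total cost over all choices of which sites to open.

Minimum total cost: 49

For any fixed open set, each work cell goes to its cheapest open site; total = fixed + service.
{A}: P→A 10, Q→A 7, R→A 3, S→A 3, T→A 2. Service 25; fixed 24; total 49.
{A, D}: service 22 + fixed 35 = 57
{D}: service 56 + fixed 11 = 67
{A, B, C, D}: service 14 + fixed 97 = 111
(All 15 nonempty subsets were checked; A only is lowest.)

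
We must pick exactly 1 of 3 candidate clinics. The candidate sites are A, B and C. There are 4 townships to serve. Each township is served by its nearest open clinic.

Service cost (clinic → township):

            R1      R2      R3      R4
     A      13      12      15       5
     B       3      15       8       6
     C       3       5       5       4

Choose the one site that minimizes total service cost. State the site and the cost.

Choose C only; total service cost 17.

With exactly 1 open, each township uses its cheapest among the chosen.
{C}: R1→C 3, R2→C 5, R3→C 5, R4→C 4. Service cost 17.
{B}: service cost 32
{A}: service cost 45
Among all 3 size-1 choices, {C} is lowest.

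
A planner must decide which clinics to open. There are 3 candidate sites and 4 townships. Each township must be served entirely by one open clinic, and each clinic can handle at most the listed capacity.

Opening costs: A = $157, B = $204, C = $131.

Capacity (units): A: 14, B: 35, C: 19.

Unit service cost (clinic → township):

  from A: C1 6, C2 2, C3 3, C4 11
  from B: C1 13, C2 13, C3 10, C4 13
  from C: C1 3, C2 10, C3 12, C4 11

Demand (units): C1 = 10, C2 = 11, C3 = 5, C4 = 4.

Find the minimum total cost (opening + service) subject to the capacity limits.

Open {A, C}: C1→C 3·10=30, C2→A 2·11=22, C3→C 12·5=60, C4→C 11·4=44.
Loads: A carries 11/14, C carries 19/19. Service 156; fixed 288; total 444.
Next best feasible plan costs 562.

Minimum total cost: 444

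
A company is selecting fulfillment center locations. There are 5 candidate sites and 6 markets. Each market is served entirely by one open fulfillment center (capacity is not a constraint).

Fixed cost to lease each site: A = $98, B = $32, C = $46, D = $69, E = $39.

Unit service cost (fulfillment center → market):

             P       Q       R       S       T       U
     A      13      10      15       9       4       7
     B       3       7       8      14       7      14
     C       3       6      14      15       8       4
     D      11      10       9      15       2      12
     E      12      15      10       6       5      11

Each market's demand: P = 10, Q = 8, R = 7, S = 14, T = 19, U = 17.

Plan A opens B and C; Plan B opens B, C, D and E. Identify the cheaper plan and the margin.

Plan A: {B, C}: P→B 3·10=30, Q→C 6·8=48, R→B 8·7=56, S→B 14·14=196, T→B 7·19=133, U→C 4·17=68. Service 531; fixed 78; total 609.
Plan B: {B, C, D, E}: P→B 3·10=30, Q→C 6·8=48, R→B 8·7=56, S→E 6·14=84, T→D 2·19=38, U→C 4·17=68. Service 324; fixed 186; total 510.
Difference: |609 − 510| = 99.

Plan B is cheaper by 99.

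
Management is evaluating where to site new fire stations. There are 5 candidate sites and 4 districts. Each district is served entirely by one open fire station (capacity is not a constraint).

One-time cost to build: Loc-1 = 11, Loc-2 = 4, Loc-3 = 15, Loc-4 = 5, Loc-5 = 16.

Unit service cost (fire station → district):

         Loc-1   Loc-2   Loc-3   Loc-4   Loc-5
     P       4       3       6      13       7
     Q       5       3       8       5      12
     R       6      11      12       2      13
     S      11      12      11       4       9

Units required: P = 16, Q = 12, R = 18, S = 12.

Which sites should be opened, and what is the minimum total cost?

For any fixed open set, each district goes to its cheapest open site; total = fixed + service.
{Loc-2, Loc-4}: P→Loc-2 3·16=48, Q→Loc-2 3·12=36, R→Loc-4 2·18=36, S→Loc-4 4·12=48. Service 168; fixed 9; total 177.
{Loc-1, Loc-2, Loc-4}: P→Loc-2 3·16=48, Q→Loc-2 3·12=36, R→Loc-4 2·18=36, S→Loc-4 4·12=48. Service 168; fixed 20; total 188.
{Loc-2, Loc-3, Loc-4}: service 168 + fixed 24 = 192
{Loc-1, Loc-2, Loc-3, Loc-4, Loc-5}: P→Loc-2 3·16=48, Q→Loc-2 3·12=36, R→Loc-4 2·18=36, S→Loc-4 4·12=48. Service 168; fixed 51; total 219.
No other subset beats 177.

Open Loc-2 and Loc-4; minimum total cost 177.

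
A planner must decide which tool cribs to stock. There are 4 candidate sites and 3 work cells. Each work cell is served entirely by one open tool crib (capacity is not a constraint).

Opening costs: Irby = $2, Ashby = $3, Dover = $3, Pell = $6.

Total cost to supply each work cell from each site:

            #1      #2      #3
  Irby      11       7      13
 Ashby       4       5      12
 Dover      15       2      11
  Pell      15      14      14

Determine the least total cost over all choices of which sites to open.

For any fixed open set, each work cell goes to its cheapest open site; total = fixed + service.
{Ashby, Dover}: #1→Ashby 4, #2→Dover 2, #3→Dover 11. Service 17; fixed 6; total 23.
{Ashby}: #1→Ashby 4, #2→Ashby 5, #3→Ashby 12. Service 21; fixed 3; total 24.
{Irby, Ashby, Dover}: #1→Ashby 4, #2→Dover 2, #3→Dover 11. Service 17; fixed 8; total 25.
{Irby, Ashby, Dover, Pell}: #1→Ashby 4, #2→Dover 2, #3→Dover 11. Service 17; fixed 14; total 31.
No other subset beats 23.

Minimum total cost: 23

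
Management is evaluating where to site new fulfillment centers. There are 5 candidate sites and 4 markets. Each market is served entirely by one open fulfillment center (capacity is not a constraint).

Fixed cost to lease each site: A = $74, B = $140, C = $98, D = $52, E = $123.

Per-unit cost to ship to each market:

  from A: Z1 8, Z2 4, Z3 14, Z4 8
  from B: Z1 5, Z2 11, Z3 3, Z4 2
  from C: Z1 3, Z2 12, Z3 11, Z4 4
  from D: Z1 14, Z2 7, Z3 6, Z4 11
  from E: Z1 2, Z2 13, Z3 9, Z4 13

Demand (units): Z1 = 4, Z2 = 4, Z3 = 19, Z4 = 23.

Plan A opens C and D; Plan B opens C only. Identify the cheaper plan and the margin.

Plan A is cheaper by 63.

Plan A: {C, D}: Z1→C 3·4=12, Z2→D 7·4=28, Z3→D 6·19=114, Z4→C 4·23=92. Service 246; fixed 150; total 396.
Plan B: {C}: Z1→C 3·4=12, Z2→C 12·4=48, Z3→C 11·19=209, Z4→C 4·23=92. Service 361; fixed 98; total 459.
Difference: |396 − 459| = 63.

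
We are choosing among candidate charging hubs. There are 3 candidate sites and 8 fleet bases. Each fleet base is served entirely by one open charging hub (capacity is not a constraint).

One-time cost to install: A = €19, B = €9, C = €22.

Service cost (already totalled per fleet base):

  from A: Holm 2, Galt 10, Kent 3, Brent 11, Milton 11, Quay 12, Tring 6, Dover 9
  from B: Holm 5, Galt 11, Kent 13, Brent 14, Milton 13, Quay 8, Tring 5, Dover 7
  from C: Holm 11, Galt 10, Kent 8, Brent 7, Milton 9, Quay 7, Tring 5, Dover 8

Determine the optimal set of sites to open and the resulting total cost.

Open A only; minimum total cost 83.

For any fixed open set, each fleet base goes to its cheapest open site; total = fixed + service.
{A}: Holm→A 2, Galt→A 10, Kent→A 3, Brent→A 11, Milton→A 11, Quay→A 12, Tring→A 6, Dover→A 9. Service 64; fixed 19; total 83.
{A, B}: service 57 + fixed 28 = 85
{B}: service 76 + fixed 9 = 85
{A, B, C}: service 50 + fixed 50 = 100
(All 7 nonempty subsets were checked; A only is lowest.)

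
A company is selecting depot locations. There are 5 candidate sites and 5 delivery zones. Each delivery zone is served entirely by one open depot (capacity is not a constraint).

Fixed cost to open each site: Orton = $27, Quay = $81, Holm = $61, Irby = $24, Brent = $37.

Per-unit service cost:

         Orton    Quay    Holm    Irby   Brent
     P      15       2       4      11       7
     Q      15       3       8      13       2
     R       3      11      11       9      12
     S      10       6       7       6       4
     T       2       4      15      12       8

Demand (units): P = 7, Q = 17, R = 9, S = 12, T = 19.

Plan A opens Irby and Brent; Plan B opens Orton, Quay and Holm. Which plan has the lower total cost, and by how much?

Plan B is cheaper by 54.

Plan A: {Irby, Brent}: P→Brent 7·7=49, Q→Brent 2·17=34, R→Irby 9·9=81, S→Brent 4·12=48, T→Brent 8·19=152. Service 364; fixed 61; total 425.
Plan B: {Orton, Quay, Holm}: P→Quay 2·7=14, Q→Quay 3·17=51, R→Orton 3·9=27, S→Quay 6·12=72, T→Orton 2·19=38. Service 202; fixed 169; total 371.
Difference: |425 − 371| = 54.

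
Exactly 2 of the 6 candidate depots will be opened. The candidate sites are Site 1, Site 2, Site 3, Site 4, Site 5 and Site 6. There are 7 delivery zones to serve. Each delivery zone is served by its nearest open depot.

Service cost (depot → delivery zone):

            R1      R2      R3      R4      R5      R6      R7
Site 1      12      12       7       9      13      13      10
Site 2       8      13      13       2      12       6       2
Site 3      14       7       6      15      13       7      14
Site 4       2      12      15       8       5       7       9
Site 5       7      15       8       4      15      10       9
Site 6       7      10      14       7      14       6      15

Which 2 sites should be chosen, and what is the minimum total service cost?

With exactly 2 open, each delivery zone uses its cheapest among the chosen.
{Site 2, Site 4}: R1→Site 4 2, R2→Site 4 12, R3→Site 2 13, R4→Site 2 2, R5→Site 4 5, R6→Site 2 6, R7→Site 2 2. Service cost 42.
{Site 2, Site 3}: service cost 43
{Site 3, Site 4}: service cost 44
Among all 15 size-2 choices, {Site 2, Site 4} is lowest.

Choose Site 2 and Site 4; total service cost 42.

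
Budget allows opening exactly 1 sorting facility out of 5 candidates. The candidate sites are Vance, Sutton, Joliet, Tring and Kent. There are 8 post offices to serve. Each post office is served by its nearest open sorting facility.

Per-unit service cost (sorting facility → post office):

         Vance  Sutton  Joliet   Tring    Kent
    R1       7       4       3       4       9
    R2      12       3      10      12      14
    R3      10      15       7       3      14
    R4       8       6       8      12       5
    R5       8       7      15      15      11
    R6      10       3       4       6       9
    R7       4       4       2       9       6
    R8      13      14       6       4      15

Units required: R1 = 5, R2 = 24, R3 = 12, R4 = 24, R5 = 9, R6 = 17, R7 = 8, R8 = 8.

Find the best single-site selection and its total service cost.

Choose Sutton only; total service cost 674.

With exactly 1 open, each post office uses its cheapest among the chosen.
{Sutton}: R1→Sutton 4·5=20, R2→Sutton 3·24=72, R3→Sutton 15·12=180, R4→Sutton 6·24=144, R5→Sutton 7·9=63, R6→Sutton 3·17=51, R7→Sutton 4·8=32, R8→Sutton 14·8=112. Service cost 674.
{Joliet}: service cost 798
{Tring}: service cost 973
Among all 5 size-1 choices, {Sutton} is lowest.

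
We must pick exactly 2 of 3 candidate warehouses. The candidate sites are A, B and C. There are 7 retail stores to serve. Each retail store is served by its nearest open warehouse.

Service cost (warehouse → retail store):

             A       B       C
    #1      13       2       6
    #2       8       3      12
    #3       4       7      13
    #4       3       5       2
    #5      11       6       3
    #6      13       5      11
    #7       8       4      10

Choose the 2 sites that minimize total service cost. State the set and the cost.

With exactly 2 open, each retail store uses its cheapest among the chosen.
{B, C}: #1→B 2, #2→B 3, #3→B 7, #4→C 2, #5→C 3, #6→B 5, #7→B 4. Service cost 26.
{A, B}: service cost 27
{A, C}: service cost 42
Among all 3 size-2 choices, {B, C} is lowest.

Choose B and C; total service cost 26.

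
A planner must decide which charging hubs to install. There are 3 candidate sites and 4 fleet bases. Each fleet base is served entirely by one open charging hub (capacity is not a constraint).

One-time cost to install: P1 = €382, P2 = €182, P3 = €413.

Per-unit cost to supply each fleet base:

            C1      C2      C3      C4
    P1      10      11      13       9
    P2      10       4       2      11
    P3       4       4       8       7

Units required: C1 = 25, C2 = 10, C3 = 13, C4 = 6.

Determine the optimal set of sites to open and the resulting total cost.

Open P2 only; minimum total cost 564.

For any fixed open set, each fleet base goes to its cheapest open site; total = fixed + service.
{P2}: C1→P2 10·25=250, C2→P2 4·10=40, C3→P2 2·13=26, C4→P2 11·6=66. Service 382; fixed 182; total 564.
{P3}: service 286 + fixed 413 = 699
{P2, P3}: service 208 + fixed 595 = 803
{P1, P2, P3}: C1→P3 4·25=100, C2→P2 4·10=40, C3→P2 2·13=26, C4→P3 7·6=42. Service 208; fixed 977; total 1185.
No other subset beats 564.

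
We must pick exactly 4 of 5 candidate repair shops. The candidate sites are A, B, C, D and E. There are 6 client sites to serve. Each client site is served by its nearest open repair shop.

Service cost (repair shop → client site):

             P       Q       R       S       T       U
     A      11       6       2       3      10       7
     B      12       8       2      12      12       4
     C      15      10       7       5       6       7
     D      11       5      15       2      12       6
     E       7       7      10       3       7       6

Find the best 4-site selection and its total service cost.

Choose B, C, D and E; total service cost 26.

With exactly 4 open, each client site uses its cheapest among the chosen.
{B, C, D, E}: P→E 7, Q→D 5, R→B 2, S→D 2, T→C 6, U→B 4. Service cost 26.
{A, B, D, E}: service cost 27
{A, B, C, E}: service cost 28
Among all 5 size-4 choices, {B, C, D, E} is lowest.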